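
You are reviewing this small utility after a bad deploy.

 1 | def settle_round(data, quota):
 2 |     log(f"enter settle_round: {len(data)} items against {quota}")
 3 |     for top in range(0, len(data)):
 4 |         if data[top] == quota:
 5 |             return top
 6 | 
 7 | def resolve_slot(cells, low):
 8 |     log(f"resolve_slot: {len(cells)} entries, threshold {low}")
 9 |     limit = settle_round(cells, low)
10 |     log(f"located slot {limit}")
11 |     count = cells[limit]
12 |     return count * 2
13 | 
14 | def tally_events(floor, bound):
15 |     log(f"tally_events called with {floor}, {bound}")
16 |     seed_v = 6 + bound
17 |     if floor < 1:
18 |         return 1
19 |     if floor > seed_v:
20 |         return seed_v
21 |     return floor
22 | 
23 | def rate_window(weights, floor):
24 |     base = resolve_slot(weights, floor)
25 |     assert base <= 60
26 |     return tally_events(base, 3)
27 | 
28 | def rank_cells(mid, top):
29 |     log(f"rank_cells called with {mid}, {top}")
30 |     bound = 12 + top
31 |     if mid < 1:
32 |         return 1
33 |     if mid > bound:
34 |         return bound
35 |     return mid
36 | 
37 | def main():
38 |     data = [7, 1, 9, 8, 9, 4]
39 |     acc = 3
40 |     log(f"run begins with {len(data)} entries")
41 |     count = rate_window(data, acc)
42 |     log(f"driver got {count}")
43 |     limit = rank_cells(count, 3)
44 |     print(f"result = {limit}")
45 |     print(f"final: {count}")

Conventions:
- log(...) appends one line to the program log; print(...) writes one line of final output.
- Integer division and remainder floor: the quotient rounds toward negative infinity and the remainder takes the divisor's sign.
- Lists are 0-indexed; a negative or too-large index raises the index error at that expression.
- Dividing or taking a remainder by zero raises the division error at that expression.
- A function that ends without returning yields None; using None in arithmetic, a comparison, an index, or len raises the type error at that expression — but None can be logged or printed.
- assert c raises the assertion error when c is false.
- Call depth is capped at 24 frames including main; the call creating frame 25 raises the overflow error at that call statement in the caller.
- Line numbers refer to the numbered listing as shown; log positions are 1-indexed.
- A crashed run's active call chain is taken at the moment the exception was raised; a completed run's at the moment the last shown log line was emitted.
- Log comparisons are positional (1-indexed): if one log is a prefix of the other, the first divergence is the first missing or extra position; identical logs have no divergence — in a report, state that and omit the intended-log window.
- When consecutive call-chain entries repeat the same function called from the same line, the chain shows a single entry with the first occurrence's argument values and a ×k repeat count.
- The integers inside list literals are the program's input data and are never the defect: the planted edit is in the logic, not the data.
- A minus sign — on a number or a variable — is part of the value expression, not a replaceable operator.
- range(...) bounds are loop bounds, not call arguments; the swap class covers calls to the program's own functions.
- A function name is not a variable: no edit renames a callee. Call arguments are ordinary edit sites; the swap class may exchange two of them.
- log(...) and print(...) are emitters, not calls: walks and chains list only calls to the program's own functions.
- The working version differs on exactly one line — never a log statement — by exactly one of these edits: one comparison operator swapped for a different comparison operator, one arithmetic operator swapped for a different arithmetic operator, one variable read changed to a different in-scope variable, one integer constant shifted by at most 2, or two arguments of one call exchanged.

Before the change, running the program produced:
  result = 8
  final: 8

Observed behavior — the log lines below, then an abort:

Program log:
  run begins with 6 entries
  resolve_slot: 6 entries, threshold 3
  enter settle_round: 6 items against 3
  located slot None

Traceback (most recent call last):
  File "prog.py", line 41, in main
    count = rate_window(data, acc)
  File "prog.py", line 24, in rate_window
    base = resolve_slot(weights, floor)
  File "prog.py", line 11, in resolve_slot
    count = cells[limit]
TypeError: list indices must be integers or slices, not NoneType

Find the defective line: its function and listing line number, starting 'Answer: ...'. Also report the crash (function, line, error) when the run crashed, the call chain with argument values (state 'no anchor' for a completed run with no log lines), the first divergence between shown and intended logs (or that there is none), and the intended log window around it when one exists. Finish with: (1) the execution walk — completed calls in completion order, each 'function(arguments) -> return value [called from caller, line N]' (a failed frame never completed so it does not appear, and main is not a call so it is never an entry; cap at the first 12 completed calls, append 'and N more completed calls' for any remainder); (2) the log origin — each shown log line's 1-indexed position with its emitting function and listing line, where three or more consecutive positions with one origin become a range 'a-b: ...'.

Answer: the defect is in main at line 39.
Key observation: Log line 2 is where behavior first shows: 'resolve_slot: 6 entries, threshold 3' appears instead of 'resolve_slot: 6 entries, threshold 4'.
Crash: resolve_slot, line 11, TypeError.
Call chain: main -> rate_window([7, 1, 9, 8, 9, 4], 3) (called at line 41) -> resolve_slot([7, 1, 9, 8, 9, 4], 3) (called at line 24).
First divergence: position 2 — shown 'resolve_slot: 6 entries, threshold 3', intended 'resolve_slot: 6 entries, threshold 4'.
Intended log window:
  1: run begins with 6 entries
  2: resolve_slot: 6 entries, threshold 4
  3: enter settle_round: 6 items against 4
Execution walk:
  settle_round([7, 1, 9, 8, 9, 4], 3) -> None  [called from resolve_slot, line 9]
Log origin:
  1 — main, line 40
  2 — resolve_slot, line 8
  3 — settle_round, line 2
  4 — resolve_slot, line 10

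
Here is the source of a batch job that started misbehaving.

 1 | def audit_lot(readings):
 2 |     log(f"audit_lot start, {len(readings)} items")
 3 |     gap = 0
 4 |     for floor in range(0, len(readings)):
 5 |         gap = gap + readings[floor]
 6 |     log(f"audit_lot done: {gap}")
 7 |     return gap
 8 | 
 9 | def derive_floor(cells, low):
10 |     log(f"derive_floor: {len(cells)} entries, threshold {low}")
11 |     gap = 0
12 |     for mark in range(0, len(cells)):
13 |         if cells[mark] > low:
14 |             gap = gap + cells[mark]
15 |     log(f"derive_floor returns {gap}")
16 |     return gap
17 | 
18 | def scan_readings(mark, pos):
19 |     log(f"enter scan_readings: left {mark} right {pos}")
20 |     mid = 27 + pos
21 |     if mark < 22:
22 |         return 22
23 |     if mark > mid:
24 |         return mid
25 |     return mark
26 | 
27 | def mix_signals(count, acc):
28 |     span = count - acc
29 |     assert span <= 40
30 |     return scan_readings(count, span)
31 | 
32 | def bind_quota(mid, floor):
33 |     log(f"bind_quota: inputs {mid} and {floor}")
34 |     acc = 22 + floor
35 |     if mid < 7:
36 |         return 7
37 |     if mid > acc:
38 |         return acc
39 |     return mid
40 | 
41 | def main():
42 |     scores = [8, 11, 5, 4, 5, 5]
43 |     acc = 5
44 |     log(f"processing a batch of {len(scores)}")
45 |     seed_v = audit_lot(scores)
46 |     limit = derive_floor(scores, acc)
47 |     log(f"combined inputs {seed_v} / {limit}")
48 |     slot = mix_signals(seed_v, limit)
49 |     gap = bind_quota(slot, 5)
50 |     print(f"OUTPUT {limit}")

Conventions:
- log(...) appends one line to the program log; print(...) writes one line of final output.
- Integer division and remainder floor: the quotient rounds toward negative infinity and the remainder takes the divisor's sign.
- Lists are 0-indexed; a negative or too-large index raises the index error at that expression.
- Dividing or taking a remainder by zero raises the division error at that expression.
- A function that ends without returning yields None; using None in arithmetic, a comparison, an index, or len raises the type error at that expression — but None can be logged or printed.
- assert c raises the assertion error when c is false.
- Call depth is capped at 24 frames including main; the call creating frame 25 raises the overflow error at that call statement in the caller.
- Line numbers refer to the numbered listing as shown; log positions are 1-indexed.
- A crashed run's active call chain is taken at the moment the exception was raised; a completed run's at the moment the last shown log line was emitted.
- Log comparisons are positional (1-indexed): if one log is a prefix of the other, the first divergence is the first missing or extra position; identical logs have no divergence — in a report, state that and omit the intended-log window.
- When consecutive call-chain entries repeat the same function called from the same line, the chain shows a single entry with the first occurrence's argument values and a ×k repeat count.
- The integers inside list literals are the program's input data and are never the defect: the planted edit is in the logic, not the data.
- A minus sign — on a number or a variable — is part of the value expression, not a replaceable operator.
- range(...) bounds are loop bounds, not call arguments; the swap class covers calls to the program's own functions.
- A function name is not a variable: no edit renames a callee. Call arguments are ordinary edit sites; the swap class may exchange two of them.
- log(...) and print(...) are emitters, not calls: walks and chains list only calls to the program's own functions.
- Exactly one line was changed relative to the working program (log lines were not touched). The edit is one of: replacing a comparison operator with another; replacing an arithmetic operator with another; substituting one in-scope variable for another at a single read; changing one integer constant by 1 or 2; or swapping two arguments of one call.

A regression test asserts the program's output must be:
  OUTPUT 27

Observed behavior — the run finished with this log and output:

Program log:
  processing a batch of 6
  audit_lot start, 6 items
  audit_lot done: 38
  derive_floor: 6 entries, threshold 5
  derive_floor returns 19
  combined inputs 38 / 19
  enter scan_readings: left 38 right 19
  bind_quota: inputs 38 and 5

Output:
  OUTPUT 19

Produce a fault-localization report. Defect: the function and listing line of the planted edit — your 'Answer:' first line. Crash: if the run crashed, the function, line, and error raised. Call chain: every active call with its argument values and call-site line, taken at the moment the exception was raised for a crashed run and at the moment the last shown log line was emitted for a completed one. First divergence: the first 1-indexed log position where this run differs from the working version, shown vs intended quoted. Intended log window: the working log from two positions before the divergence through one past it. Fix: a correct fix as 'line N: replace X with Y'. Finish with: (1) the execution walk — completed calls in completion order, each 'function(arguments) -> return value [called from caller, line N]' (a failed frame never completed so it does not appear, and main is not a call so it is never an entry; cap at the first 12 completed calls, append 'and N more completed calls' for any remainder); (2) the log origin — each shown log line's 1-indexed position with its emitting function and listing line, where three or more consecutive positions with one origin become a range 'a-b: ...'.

Answer: the defect is in main at line 50.
Key fact: Every logged value matches the working version; the printed result is what differs.
Call chain: main -> bind_quota(38, 5) (called at line 49).
First divergence: there is none — every log position agrees.
Execution walk:
  audit_lot([8, 11, 5, 4, 5, 5]) -> 38  [called from main, line 45]
  derive_floor([8, 11, 5, 4, 5, 5], 5) -> 19  [called from main, line 46]
  scan_readings(38, 19) -> 38  [called from mix_signals, line 30]
  mix_signals(38, 19) -> 38  [called from main, line 48]
  bind_quota(38, 5) -> 27  [called from main, line 49]
Log origins:
  1: emitted by main (line 44)
  2: emitted by audit_lot (line 2)
  3: emitted by audit_lot (line 6)
  4: emitted by derive_floor (line 10)
  5: emitted by derive_floor (line 15)
  6: emitted by main (line 47)
  7: emitted by scan_readings (line 19)
  8: emitted by bind_quota (line 33)
A correct fix: line 50: replace `limit` with `gap`.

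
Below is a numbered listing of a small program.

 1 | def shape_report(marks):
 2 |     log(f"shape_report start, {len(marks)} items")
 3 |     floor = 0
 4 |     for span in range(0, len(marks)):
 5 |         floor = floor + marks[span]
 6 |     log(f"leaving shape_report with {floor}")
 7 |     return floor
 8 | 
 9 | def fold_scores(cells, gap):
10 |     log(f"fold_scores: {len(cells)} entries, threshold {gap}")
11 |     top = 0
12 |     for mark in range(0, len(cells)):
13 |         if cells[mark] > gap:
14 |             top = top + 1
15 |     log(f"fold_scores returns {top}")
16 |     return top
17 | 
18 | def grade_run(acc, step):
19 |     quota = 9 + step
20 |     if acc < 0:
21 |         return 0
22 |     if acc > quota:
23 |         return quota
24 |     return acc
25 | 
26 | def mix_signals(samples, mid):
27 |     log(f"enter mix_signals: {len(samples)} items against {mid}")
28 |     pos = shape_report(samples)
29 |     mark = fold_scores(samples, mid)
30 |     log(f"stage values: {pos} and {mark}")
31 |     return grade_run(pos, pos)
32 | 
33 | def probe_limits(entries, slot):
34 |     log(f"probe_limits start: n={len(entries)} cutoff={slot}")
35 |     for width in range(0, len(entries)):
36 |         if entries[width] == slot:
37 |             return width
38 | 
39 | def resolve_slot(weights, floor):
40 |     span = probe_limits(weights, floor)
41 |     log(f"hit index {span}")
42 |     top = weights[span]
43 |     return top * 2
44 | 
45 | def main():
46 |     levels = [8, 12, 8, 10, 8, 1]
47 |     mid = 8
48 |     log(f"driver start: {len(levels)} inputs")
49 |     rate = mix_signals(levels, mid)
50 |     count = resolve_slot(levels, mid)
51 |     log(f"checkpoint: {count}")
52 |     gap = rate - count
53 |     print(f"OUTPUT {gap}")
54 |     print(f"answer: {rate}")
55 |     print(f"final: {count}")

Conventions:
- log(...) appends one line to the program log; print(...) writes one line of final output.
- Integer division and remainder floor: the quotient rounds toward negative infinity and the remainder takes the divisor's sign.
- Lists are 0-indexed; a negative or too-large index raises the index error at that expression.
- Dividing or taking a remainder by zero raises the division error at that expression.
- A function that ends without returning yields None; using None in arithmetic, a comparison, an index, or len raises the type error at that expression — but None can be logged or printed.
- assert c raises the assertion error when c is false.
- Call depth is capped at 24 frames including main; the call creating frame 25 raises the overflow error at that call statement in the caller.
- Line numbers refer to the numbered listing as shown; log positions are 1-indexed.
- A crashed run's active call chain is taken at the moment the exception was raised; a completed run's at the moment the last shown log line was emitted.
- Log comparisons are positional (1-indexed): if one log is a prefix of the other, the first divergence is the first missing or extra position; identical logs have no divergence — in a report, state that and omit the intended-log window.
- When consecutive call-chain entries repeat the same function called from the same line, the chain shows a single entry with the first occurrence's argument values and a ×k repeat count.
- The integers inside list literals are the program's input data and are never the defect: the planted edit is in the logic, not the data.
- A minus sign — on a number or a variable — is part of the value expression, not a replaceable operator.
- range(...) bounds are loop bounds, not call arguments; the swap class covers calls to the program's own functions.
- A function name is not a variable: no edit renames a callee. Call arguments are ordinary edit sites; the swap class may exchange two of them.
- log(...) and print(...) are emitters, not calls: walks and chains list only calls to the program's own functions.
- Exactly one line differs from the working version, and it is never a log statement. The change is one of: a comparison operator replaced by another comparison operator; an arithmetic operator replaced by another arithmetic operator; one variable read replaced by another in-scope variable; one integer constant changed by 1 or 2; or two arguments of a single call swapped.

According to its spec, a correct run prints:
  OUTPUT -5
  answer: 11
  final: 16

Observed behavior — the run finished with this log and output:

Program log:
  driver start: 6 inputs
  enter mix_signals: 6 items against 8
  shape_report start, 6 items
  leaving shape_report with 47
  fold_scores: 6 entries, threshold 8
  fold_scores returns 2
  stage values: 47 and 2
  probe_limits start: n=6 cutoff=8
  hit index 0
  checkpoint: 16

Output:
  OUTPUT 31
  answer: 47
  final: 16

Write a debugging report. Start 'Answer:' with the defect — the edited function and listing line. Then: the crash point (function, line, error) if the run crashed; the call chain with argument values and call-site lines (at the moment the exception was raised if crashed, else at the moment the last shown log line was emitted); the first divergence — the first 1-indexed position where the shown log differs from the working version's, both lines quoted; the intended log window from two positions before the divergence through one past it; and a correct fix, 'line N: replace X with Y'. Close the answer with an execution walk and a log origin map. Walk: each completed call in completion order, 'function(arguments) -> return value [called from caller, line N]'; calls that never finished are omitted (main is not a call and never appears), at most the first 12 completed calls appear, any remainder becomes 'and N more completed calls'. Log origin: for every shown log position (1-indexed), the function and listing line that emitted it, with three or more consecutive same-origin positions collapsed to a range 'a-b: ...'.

Answer: the defect is in mix_signals at line 31.
Core observation: The two runs log identically and part ways only at the printed values.
Call chain: main.
First divergence: none; the two logs match at every position.
Execution walk:
  shape_report([8, 12, 8, 10, 8, 1]) -> 47  [called from mix_signals, line 28]
  fold_scores([8, 12, 8, 10, 8, 1], 8) -> 2  [called from mix_signals, line 29]
  grade_run(47, 47) -> 47  [called from mix_signals, line 31]
  mix_signals([8, 12, 8, 10, 8, 1], 8) -> 47  [called from main, line 49]
  probe_limits([8, 12, 8, 10, 8, 1], 8) -> 0  [called from resolve_slot, line 40]
  resolve_slot([8, 12, 8, 10, 8, 1], 8) -> 16  [called from main, line 50]
Log line origins:
  1: from main, line 48
  2: from mix_signals, line 27
  3: from shape_report, line 2
  4: from shape_report, line 6
  5: from fold_scores, line 10
  6: from fold_scores, line 15
  7: from mix_signals, line 30
  8: from probe_limits, line 34
  9: from resolve_slot, line 41
  10: from main, line 51
A correct fix: line 31: replace `grade_run(pos, pos)` with `grade_run(pos, mark)`.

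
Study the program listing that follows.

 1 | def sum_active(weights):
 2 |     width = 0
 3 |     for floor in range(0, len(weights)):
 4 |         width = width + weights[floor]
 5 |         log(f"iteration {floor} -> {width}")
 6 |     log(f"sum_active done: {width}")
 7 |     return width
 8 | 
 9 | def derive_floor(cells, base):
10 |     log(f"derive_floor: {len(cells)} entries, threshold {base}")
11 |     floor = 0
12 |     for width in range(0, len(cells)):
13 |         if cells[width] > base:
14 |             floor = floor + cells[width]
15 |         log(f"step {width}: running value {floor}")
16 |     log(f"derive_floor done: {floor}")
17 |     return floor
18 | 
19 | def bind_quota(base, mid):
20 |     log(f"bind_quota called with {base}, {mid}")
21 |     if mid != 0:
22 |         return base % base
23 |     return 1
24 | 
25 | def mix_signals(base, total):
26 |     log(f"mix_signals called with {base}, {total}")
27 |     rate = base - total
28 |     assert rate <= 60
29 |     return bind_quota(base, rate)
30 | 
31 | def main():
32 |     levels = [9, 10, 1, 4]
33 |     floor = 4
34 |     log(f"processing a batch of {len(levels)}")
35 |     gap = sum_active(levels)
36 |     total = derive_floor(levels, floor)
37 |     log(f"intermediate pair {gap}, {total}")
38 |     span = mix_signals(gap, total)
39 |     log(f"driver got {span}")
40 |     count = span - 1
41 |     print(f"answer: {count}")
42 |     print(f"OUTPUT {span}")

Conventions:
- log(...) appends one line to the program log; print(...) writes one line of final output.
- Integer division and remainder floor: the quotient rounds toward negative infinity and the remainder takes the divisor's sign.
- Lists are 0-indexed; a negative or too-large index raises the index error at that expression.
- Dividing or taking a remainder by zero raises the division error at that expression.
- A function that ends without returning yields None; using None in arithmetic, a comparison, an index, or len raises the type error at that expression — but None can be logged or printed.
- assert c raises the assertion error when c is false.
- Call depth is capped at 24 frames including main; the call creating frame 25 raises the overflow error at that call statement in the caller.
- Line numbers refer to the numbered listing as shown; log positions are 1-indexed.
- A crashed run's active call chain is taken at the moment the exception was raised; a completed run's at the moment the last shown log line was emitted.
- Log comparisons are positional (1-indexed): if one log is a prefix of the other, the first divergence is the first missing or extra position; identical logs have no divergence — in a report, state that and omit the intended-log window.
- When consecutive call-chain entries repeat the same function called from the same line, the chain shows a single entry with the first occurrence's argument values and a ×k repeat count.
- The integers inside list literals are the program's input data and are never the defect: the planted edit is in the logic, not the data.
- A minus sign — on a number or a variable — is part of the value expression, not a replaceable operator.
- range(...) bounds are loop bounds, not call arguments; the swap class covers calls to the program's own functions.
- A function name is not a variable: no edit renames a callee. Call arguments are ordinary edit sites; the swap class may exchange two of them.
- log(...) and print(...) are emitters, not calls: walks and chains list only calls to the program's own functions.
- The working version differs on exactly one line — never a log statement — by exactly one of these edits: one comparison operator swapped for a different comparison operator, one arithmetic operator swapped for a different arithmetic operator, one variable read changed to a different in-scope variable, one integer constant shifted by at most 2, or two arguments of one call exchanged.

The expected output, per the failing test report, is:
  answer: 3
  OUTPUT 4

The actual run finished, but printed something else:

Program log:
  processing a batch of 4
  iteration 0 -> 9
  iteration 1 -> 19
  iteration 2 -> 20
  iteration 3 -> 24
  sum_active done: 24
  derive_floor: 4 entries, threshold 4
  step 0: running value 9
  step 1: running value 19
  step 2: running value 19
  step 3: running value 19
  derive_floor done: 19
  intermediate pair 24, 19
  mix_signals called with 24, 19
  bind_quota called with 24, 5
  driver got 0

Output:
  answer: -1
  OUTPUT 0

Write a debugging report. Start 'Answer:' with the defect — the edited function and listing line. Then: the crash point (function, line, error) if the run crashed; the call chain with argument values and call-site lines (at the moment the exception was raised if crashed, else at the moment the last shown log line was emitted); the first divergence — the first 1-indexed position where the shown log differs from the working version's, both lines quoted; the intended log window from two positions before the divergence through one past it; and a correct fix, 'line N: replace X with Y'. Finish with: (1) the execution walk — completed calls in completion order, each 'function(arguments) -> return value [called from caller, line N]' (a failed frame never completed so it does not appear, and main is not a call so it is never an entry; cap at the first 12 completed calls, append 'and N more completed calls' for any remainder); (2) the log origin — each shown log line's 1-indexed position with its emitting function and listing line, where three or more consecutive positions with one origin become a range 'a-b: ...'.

Answer: the defect is in bind_quota at line 22.
Key fact: The log first diverges at position 16: the faulty run prints 'driver got 0' where the working version prints 'driver got 4'.
Call chain: main.
First divergence: at position 16 the run shows 'driver got 0' where the working version logs 'driver got 4'.
Intended log window:
  14: mix_signals called with 24, 19
  15: bind_quota called with 24, 5
  16: driver got 4
Execution walk:
  sum_active([9, 10, 1, 4]) -> 24  [called from main, line 35]
  derive_floor([9, 10, 1, 4], 4) -> 19  [called from main, line 36]
  bind_quota(24, 5) -> 0  [called from mix_signals, line 29]
  mix_signals(24, 19) -> 0  [called from main, line 38]
Log origin:
  1 — main, line 34
  2-5 — sum_active, line 5
  6 — sum_active, line 6
  7 — derive_floor, line 10
  8-11 — derive_floor, line 15
  12 — derive_floor, line 16
  13 — main, line 37
  14 — mix_signals, line 26
  15 — bind_quota, line 20
  16 — main, line 39
A correct fix: line 22: replace `base % base` with `base % mid`.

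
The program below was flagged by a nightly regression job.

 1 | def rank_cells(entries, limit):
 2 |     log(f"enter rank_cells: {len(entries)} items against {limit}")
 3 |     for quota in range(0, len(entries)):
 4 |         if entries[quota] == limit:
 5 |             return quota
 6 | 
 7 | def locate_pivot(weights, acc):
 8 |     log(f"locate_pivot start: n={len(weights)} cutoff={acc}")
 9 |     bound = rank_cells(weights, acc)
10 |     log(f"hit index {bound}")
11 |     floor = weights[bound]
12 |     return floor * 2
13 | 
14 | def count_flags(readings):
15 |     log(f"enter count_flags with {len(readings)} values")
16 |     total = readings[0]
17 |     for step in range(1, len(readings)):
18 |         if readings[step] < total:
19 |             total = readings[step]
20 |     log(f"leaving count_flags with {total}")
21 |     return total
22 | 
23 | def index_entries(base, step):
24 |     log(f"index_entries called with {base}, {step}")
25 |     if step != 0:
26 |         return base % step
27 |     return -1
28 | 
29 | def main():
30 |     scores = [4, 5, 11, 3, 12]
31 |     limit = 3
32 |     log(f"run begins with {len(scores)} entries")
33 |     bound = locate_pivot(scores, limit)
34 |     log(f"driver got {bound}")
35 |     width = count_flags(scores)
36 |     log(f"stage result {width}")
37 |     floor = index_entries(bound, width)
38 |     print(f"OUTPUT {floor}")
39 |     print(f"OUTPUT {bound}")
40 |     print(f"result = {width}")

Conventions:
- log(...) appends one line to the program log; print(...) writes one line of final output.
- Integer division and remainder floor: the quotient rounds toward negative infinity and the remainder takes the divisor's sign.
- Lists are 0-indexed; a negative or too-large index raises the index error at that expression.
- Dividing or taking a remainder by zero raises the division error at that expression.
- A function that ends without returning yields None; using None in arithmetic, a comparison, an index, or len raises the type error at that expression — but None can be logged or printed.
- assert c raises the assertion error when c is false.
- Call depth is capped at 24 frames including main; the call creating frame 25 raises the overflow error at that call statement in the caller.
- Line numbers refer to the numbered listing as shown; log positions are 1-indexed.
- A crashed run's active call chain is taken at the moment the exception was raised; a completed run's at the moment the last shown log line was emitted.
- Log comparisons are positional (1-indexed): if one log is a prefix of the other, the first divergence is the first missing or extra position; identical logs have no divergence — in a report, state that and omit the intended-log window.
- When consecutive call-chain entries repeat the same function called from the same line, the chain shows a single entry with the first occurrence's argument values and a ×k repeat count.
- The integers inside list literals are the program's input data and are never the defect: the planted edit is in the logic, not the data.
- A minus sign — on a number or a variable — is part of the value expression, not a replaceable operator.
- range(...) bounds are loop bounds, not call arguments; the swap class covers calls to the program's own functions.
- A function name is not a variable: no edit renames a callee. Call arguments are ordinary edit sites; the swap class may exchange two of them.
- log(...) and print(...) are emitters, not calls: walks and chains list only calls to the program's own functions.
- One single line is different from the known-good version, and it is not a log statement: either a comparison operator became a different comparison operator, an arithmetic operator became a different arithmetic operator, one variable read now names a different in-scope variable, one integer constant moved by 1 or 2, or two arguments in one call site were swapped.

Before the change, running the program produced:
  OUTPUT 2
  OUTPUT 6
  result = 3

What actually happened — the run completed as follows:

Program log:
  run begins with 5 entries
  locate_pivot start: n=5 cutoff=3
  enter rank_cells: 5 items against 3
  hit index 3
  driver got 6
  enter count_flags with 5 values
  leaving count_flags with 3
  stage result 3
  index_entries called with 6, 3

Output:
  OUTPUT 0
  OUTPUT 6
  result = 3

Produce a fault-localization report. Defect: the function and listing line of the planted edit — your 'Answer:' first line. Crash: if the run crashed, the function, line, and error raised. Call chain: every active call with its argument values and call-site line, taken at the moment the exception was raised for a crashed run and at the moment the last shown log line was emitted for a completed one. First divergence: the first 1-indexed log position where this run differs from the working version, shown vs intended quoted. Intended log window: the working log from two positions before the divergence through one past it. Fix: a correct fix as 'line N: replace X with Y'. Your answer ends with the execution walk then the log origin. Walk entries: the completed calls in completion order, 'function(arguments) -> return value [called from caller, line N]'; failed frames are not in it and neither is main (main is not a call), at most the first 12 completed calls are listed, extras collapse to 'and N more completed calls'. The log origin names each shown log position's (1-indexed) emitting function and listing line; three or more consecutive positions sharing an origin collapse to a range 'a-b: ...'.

Answer: the defect is in index_entries at line 26.
Key fact: The logs agree in full; only the final output differs.
Call chain: main -> index_entries(6, 3) (called at line 37).
First divergence: none; the two logs match at every position.
Execution walk:
  rank_cells([4, 5, 11, 3, 12], 3) -> 3  [called from locate_pivot, line 9]
  locate_pivot([4, 5, 11, 3, 12], 3) -> 6  [called from main, line 33]
  count_flags([4, 5, 11, 3, 12]) -> 3  [called from main, line 35]
  index_entries(6, 3) -> 0  [called from main, line 37]
Log origin:
  1: logged in main at line 32
  2: logged in locate_pivot at line 8
  3: logged in rank_cells at line 2
  4: logged in locate_pivot at line 10
  5: logged in main at line 34
  6: logged in count_flags at line 15
  7: logged in count_flags at line 20
  8: logged in main at line 36
  9: logged in index_entries at line 24
A correct fix: line 26: replace `%` with `//`.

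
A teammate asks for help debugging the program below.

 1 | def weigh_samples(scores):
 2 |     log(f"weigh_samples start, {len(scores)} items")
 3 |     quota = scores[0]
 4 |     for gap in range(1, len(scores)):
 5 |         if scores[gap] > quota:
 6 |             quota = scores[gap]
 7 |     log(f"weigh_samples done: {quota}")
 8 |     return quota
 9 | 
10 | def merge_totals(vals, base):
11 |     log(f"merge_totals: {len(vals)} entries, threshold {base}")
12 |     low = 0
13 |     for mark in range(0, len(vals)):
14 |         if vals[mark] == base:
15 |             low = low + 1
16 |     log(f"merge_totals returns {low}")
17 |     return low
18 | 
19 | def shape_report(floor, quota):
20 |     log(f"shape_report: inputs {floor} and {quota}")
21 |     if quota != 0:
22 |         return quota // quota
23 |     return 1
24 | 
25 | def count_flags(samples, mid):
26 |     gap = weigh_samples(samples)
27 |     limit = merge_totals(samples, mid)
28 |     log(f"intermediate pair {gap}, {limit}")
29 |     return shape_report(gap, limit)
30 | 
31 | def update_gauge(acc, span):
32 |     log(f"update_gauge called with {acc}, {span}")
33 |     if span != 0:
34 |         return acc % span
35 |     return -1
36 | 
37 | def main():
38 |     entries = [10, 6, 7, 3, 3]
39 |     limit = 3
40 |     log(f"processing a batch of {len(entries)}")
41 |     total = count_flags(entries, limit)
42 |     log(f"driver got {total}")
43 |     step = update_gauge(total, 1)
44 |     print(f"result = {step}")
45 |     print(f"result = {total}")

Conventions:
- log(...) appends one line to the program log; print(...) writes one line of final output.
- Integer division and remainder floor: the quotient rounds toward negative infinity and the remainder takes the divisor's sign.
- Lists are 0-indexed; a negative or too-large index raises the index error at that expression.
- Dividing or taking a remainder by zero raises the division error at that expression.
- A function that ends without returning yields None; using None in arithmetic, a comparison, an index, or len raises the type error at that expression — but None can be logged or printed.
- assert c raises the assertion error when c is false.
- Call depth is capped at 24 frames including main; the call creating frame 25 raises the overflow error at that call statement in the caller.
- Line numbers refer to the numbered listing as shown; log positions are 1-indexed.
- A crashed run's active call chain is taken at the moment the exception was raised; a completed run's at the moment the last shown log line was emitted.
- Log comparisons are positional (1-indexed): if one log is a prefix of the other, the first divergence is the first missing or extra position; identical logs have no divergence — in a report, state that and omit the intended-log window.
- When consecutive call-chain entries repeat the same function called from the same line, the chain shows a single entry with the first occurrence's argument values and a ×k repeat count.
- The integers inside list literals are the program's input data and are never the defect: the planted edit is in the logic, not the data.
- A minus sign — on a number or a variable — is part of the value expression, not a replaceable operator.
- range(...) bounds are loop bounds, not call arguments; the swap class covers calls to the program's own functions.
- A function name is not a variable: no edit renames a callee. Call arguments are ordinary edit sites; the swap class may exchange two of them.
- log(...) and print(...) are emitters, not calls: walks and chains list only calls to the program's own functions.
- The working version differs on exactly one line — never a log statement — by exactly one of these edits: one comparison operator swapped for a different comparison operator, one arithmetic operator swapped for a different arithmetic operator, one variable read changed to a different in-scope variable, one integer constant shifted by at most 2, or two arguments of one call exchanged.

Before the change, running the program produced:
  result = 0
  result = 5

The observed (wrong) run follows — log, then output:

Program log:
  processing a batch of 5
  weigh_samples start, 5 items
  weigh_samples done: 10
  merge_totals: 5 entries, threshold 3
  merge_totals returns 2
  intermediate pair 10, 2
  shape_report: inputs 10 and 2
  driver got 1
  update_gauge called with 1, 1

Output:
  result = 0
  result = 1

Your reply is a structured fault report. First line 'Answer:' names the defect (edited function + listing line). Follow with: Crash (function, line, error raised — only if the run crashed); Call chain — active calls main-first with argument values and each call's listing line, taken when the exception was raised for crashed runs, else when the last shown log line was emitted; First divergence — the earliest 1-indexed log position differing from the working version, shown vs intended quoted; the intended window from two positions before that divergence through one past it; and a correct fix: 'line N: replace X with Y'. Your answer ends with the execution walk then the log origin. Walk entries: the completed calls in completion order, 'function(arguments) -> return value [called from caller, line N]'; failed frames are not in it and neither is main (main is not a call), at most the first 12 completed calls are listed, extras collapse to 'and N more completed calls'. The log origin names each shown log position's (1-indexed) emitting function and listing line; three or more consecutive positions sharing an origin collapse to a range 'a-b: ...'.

Answer: the defect is in shape_report at line 22.
Key fact: Log line 8 is where behavior first shows: 'driver got 1' appears instead of 'driver got 5'.
Call chain: main -> update_gauge(1, 1) (called at line 43).
First divergence: position 8 — shown 'driver got 1', intended 'driver got 5'.
Intended log window:
  6: intermediate pair 10, 2
  7: shape_report: inputs 10 and 2
  8: driver got 5
  9: update_gauge called with 5, 1
Execution walk:
  weigh_samples([10, 6, 7, 3, 3]) -> 10  [called from count_flags, line 26]
  merge_totals([10, 6, 7, 3, 3], 3) -> 2  [called from count_flags, line 27]
  shape_report(10, 2) -> 1  [called from count_flags, line 29]
  count_flags([10, 6, 7, 3, 3], 3) -> 1  [called from main, line 41]
  update_gauge(1, 1) -> 0  [called from main, line 43]
Origin of each log line:
  1: logged in main at line 40
  2: logged in weigh_samples at line 2
  3: logged in weigh_samples at line 7
  4: logged in merge_totals at line 11
  5: logged in merge_totals at line 16
  6: logged in count_flags at line 28
  7: logged in shape_report at line 20
  8: logged in main at line 42
  9: logged in update_gauge at line 32
A correct fix: line 22: replace `quota // quota` with `floor // quota`.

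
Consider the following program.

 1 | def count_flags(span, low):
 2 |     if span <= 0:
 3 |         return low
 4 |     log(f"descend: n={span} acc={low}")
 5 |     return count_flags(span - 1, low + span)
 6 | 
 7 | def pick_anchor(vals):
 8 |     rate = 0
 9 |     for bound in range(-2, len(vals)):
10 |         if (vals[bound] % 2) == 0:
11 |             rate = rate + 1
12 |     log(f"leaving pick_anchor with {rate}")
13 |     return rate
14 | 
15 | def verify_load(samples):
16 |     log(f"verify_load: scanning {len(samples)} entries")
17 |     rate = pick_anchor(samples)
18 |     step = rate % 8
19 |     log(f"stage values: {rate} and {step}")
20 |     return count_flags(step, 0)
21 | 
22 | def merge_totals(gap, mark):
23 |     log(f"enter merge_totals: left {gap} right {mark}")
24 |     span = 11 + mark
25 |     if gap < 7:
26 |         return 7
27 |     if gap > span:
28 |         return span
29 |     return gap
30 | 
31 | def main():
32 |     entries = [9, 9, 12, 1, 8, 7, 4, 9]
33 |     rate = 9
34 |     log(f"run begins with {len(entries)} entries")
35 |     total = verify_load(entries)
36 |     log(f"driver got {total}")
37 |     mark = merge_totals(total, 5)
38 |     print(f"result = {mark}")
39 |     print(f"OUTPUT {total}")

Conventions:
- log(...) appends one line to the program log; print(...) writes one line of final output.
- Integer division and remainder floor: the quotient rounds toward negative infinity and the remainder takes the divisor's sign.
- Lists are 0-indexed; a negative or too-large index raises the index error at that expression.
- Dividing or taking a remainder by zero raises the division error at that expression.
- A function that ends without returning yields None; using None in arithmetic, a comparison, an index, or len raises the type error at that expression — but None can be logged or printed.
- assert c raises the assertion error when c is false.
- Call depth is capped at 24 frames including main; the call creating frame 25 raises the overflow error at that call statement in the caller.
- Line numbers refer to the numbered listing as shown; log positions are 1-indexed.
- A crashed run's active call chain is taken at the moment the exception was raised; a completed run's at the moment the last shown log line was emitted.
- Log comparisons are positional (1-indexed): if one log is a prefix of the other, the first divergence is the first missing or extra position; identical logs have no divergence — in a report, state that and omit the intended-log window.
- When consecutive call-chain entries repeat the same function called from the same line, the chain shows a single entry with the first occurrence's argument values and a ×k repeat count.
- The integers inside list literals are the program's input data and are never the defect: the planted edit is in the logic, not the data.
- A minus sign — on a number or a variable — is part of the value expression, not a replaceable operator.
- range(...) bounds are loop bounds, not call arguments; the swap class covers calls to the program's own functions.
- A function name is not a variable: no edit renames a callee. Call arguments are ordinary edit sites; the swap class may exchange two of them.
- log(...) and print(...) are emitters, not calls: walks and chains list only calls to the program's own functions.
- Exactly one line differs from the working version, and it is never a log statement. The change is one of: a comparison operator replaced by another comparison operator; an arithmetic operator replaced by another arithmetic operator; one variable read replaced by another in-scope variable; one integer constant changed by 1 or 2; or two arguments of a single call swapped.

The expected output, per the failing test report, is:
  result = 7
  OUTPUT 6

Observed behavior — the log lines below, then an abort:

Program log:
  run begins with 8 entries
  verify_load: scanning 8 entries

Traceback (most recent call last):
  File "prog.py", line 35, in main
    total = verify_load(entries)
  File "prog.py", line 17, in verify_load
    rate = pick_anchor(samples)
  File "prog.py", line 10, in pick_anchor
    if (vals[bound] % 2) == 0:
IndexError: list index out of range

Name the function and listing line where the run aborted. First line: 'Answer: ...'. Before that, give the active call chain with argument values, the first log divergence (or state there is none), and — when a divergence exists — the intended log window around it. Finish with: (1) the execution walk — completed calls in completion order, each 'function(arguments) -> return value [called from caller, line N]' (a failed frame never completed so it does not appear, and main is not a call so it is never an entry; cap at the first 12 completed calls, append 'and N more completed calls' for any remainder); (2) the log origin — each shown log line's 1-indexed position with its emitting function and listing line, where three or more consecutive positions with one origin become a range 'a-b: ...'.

Answer: the error was raised in pick_anchor, line 10.
The tell: The shown log is a 2-line prefix of the intended one, whose next entry is 'leaving pick_anchor with 3'.
Call chain: main -> verify_load([9, 9, 12, 1, 8, 7, 4, 9]) (called at line 35) -> pick_anchor([9, 9, 12, 1, 8, 7, 4, 9]) (called at line 17).
First divergence: position 3 — after 2 matching lines the faulty run goes silent; intended next line 'leaving pick_anchor with 3'.
Intended log window:
  1: run begins with 8 entries
  2: verify_load: scanning 8 entries
  3: leaving pick_anchor with 3
  4: stage values: 3 and 3
Execution walk:
  (no call completed)
Origin of each log line:
  1 — main, line 34
  2 — verify_load, line 16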